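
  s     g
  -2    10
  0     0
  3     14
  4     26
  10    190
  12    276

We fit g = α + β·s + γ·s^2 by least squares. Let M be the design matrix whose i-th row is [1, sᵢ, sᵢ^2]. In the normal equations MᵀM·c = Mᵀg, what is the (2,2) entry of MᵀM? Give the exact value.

273

Row 2 ↔ basis s, column 2 ↔ basis s, so (MᵀM)_{2,2} = Σᵢ (s)·(s) = (-2)·(-2) + (0)·(0) + (3)·(3) + (4)·(4) + (10)·(10) + (12)·(12) = 273.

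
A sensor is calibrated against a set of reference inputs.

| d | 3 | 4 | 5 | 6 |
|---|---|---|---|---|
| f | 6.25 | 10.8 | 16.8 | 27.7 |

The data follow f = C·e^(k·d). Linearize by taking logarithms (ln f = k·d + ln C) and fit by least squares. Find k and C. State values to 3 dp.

k = 0.491, C = 1.462

Linearized form: ln f = k·d + ln C. From the 4 transformed points,
Over the data: Σd = 18.0000, Σ(d)² = 86.0000, Σln f = 10.3549, Σd·ln f = 49.0514.
Normal system: [[86.0000, 18.0000]; [18.0000, 4]]·[k, ln C]ᵀ = [49.0514, 10.3549]ᵀ.
Slope k = (n·Σd·ln f − Σd·Σln f)/(n·Σ(d)² − (Σd)²) = (4·49.0514 − 18.0000·10.3549)/20.0000 = 0.49084; ln C = (Σln f − k·Σd)/n = 0.37996, so C = exp(0.37996) = 1.46223.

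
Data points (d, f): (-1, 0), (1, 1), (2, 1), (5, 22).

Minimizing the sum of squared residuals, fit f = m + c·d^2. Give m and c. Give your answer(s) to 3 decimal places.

m = -1.101, c = 0.916

Entries of AᵀA: Σ1 = 4, Σd^2 = 31, Σd^2·d^2 = 643.
Moment sums: Σf = 24, Σd^2·f = 555.
Eliminating c: 643·(row 1) − 31·(row 2) gives 1611·m = 643·24 − 31·555 = -1773, so m = -197/179.
Then c = (555 − 31·(-197/179))/643 = 164/179.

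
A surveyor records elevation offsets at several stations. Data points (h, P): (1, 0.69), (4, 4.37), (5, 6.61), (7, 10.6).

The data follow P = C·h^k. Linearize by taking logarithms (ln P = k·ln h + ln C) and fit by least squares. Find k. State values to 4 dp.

k = 1.3970

Let Y = ln P. Fitting Y = k·ln h + ln C by least squares:
Σln h = 4.9416, Σ(ln h)² = 8.2987, Σln P = 5.3531, Σln h·ln P = 9.6780.
Equations: 8.2987·k + 4.9416·ln C = 9.6780;  4.9416·k + 4·ln C = 5.3531.
Solving (det = 8.7748): k = 1.39704, ln C = -0.38763.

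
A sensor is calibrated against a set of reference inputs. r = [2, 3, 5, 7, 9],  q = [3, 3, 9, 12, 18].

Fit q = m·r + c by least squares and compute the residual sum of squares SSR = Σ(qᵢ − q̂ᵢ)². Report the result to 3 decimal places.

Compute the Gram sums: Σr·r = 168, Σr = 26, Σ1 = 5.
Moment sums: Σr·q = 306, Σq = 45.
So AᵀA·[m, c]ᵀ = Aᵀq: [[168, 26]; [26, 5]]·[m, c]ᵀ = [306, 45]ᵀ.
Δ = 168·5 − 26² = 164.
m = (306·5 − 26·45)/164 = 90/41; c = (168·45 − 26·306)/164 = -99/41.
Residuals: 42/41, -48/41, 18/41, -39/41, 27/41; SSR = 162/41.

SSR = 3.951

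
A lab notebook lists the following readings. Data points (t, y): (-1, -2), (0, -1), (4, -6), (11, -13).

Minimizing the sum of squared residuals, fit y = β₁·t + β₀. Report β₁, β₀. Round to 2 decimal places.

Normal-equation sums: Σt·t = 138, Σt = 14, Σ1 = 4.
For Mᵀy: Σt·y = -165, Σy = -22.
So MᵀM·[β₁, β₀]ᵀ = Mᵀy: [[138, 14]; [14, 4]]·[β₁, β₀]ᵀ = [-165, -22]ᵀ.
Δ = 138·4 − 14² = 356.
β₁ = ((-165)·4 − 14·(-22))/356 = -88/89; β₀ = (138·(-22) − 14·(-165))/356 = -363/178.

β₁ = -0.99, β₀ = -2.04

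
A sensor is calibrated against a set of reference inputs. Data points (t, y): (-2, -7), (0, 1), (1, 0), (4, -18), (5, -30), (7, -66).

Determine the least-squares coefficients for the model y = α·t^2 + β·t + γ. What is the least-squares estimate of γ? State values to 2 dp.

With design matrix X, XᵀX = [[3299, 525, 95]; [525, 95, 15]; [95, 15, 6]] and Xᵀy = [-4300, -670, -120]ᵀ.
Inverting the 3×3 Gram matrix, [α, β, γ]ᵀ = [-825/536, 15547/12328, 7505/6164]ᵀ.

γ = 1.22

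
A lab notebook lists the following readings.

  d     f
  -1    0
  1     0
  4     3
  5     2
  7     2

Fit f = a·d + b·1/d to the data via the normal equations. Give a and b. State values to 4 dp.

a = 0.4066, b = -0.2813

Setting ∂/∂a … = 0 gives: 92·a + 5·b = 36;  5·a + (41609/19600)·b = 201/140.
(Σd·d = 92, Σd·1/d = 5, Σ1/d·1/d = 41609/19600, Σd·f = 36, Σ1/d·f = 201/140.)
Δ = 92·(41609/19600) − 5² = 834507/4900.
a = (36·(41609/19600) − 5·(201/140))/(834507/4900) = 113102/278169; b = (92·(201/140) − 5·36)/(834507/4900) = -78260/278169.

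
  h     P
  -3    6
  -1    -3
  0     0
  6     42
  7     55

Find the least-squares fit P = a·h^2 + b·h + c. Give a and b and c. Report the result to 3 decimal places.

Forming AᵀA = [[3779, 531, 95]; [531, 95, 9]; [95, 9, 5]] and AᵀP = [4258, 622, 100]ᵀ gives AᵀA·[a, b, c]ᵀ = AᵀP.
Inverting the 3×3 Gram matrix, [a, b, c]ᵀ = [1011/983, 895/983, -1160/983]ᵀ.

a = 1.028, b = 0.910, c = -1.180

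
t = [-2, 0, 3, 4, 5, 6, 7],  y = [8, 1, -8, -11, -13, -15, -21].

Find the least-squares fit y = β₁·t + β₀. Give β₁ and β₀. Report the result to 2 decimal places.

β₁ = -3.03, β₀ = 1.52

The normal system XᵀX·[β₁, β₀]ᵀ = Xᵀy is [[139, 23]; [23, 7]]·[β₁, β₀]ᵀ = [-386, -59]ᵀ.
Determinant 139·7 − 23² = 444.
β₁ = ((-386)·7 − 23·(-59))/444 = -1345/444; β₀ = (139·(-59) − 23·(-386))/444 = 677/444.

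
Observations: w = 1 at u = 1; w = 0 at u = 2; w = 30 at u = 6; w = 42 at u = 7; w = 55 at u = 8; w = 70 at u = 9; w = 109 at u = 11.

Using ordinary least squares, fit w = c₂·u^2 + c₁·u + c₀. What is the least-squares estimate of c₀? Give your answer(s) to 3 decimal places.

With design matrix X, XᵀX = [[29012, 3140, 356]; [3140, 356, 44]; [356, 44, 7]] and Xᵀw = [25518, 2744, 307]ᵀ.
Solving the 3×3 system (Gaussian elimination) gives c₂ = 45509/45672, c₁ = -48749/45672, c₀ = -208/1903.

c₀ = -0.109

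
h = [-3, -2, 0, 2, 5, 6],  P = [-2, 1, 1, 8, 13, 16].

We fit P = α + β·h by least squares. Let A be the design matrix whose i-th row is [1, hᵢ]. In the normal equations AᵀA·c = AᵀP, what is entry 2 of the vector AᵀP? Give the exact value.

Entry 2 ↔ basis h, so (AᵀP)_{2} = Σᵢ (h)·Pᵢ = (-3)·(-2) + (-2)·(1) + (0)·(1) + (2)·(8) + (5)·(13) + (6)·(16) = 181.

181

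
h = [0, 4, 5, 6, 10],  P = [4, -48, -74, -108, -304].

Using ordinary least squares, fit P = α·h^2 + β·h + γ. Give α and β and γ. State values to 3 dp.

α = -3.015, β = -0.623, γ = 3.833

XᵀX·[α, β, γ]ᵀ = XᵀP reads: 12177·α + 1405·β + 177·γ = -36906;  1405·α + 177·β + 25·γ = -4250;  177·α + 25·β + 5·γ = -530.
Inverting the 3×3 Gram matrix, [α, β, γ]ᵀ = [-2680/889, -7200/11557, 44294/11557]ᵀ.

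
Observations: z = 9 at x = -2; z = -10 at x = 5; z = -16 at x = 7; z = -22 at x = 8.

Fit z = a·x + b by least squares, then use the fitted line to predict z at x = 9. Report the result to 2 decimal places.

MᵀM·[a, b]ᵀ = Mᵀz reads: 142·a + 18·b = -356;  18·a + 4·b = -39.
(Σx·x = 142, Σx = 18, Σ1 = 4, Σx·z = -356, Σz = -39.)
Determinant 142·4 − 18² = 244.
a = ((-356)·4 − 18·(-39))/244 = -361/122; b = (142·(-39) − 18·(-356))/244 = 435/122.
At x = 9: ẑ = (-361/122)·(9) + (435/122)·(1) = -1407/61.

ẑ = -23.07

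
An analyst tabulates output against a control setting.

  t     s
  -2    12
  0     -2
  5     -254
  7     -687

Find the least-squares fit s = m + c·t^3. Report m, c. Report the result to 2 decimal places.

m = -3.40, c = -1.99

From the data, Σ1 = 4, Σt^3 = 460, Σt^3·t^3 = 133338.
Moment sums: Σs = -931, Σt^3·s = -267487.
So XᵀX·[m, c]ᵀ = Xᵀs: [[4, 460]; [460, 133338]]·[m, c]ᵀ = [-931, -267487]ᵀ.
det = 4·133338 − 460² = 321752.
m = ((-931)·133338 − 460·(-267487))/321752 = -546829/160876; c = (4·(-267487) − 460·(-931))/321752 = -80211/40219.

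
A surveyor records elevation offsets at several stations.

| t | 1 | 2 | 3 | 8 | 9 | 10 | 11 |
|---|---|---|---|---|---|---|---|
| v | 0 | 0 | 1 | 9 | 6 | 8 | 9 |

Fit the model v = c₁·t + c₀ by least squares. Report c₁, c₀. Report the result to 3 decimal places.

c₁ = 0.972, c₀ = -1.398

Compute the Gram sums: Σt·t = 380, Σt = 44, Σ1 = 7.
For Xᵀv: Σt·v = 308, Σv = 33.
Normal equations: [[380, 44]; [44, 7]]·[c₁, c₀]ᵀ = [308, 33]ᵀ.
Eliminating c₀: 7·(row 1) − 44·(row 2) gives 724·c₁ = 7·308 − 44·33 = 704, so c₁ = 176/181.
Then c₀ = (33 − 44·(176/181))/7 = -253/181.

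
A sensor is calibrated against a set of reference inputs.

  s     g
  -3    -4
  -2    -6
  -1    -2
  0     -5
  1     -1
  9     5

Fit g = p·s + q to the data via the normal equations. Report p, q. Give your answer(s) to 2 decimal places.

Forming AᵀA = [[96, 4]; [4, 6]] and Aᵀg = [70, -13]ᵀ gives AᵀA·[p, q]ᵀ = Aᵀg.
Eliminating q: 6·(row 1) − 4·(row 2) gives 560·p = 6·70 − 4·(-13) = 472, so p = 59/70.
Then q = ((-13) − 4·(59/70))/6 = -191/70.

p = 0.84, q = -2.73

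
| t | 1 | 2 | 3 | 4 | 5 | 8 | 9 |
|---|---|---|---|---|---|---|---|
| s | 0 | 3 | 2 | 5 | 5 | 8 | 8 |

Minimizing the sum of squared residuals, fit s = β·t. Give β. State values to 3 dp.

β = 0.965

Sums needed: Σt·t = 200.
Right-hand side: Σt·s = 193.
So AᵀA·[β]ᵀ = Aᵀs: [[200]]·[β]ᵀ = [193]ᵀ.
β = 193/200 = 0.965.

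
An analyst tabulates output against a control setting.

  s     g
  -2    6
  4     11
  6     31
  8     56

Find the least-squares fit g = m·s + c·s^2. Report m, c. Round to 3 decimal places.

m = -1.067, c = 1.013

Forming AᵀA = [[120, 784]; [784, 5664]] and Aᵀg = [666, 4900]ᵀ gives AᵀA·[m, c]ᵀ = Aᵀg.
Determinant 120·5664 − 784² = 65024.
m = (666·5664 − 784·4900)/65024 = -271/254; c = (120·4900 − 784·666)/65024 = 1029/1016.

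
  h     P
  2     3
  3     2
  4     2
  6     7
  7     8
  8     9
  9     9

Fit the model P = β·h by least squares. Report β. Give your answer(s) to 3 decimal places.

β = 1.046

From the data, Σh·h = 259.
Moment sums: Σh·P = 271.
β = 271/259 = 1.04633.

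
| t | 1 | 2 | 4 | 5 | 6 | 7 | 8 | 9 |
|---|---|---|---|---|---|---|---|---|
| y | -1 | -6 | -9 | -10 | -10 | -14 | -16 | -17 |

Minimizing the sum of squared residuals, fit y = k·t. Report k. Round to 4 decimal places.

Entries of XᵀX: Σt·t = 276.
Moment sums: Σt·y = -538.
Normal equations: [[276]]·[k]ᵀ = [-538]ᵀ.
Hence k = -538 / 276 ≈ -1.94928.

k = -1.9493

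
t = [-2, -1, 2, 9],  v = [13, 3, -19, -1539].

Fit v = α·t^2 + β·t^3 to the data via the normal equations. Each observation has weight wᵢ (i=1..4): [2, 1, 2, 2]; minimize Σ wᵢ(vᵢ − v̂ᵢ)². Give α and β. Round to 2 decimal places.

α = -0.73, β = -2.03

Forming AᵀWA = [[13187, 118097]; [118097, 1063139]] and AᵀWv = [-249363, -2244377]ᵀ gives AᵀWA·[α, β]ᵀ = AᵀWv.
Δ = 13187·1063139 − 118097² = 72712584.
α = ((-249363)·1063139 − 118097·(-2244377))/72712584 = -952498/1298439; β = (13187·(-2244377) − 118097·(-249363))/72712584 = -18447161/9089073.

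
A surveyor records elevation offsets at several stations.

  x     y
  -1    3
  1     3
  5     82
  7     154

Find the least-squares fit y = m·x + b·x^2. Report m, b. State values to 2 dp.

m = 1.07, b = 3.01

Entries of MᵀM: Σx·x = 76, Σx·x^2 = 468, Σx^2·x^2 = 3028.
Right-hand side: Σx·y = 1488, Σx^2·y = 9602.
So MᵀM·[m, b]ᵀ = Mᵀy: [[76, 468]; [468, 3028]]·[m, b]ᵀ = [1488, 9602]ᵀ.
Eliminating b: 3028·(row 1) − 468·(row 2) gives 11104·m = 3028·1488 − 468·9602 = 11928, so m = 1491/1388.
Then b = (9602 − 468·(1491/1388))/3028 = 4171/1388.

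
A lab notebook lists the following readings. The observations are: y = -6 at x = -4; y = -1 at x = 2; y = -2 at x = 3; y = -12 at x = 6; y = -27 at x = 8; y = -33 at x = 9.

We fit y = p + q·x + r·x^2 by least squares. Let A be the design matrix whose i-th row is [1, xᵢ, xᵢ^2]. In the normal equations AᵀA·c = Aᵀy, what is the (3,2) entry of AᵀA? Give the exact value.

1428

Row 3 ↔ basis x^2, column 2 ↔ basis x, so (AᵀA)_{3,2} = Σᵢ (x^2)·(x) = (16)·(-4) + (4)·(2) + (9)·(3) + (36)·(6) + (64)·(8) + (81)·(9) = 1428.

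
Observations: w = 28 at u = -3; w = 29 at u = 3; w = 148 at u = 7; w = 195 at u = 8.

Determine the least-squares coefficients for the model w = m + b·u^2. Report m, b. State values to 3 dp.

m = 1.214, b = 3.016

Entries of MᵀM: Σ1 = 4, Σu^2 = 131, Σu^2·u^2 = 6659.
For Mᵀw: Σw = 400, Σu^2·w = 20245.
So MᵀM·[m, b]ᵀ = Mᵀw: [[4, 131]; [131, 6659]]·[m, b]ᵀ = [400, 20245]ᵀ.
Eliminating b: 6659·(row 1) − 131·(row 2) gives 9475·m = 6659·400 − 131·20245 = 11505, so m = 2301/1895.
Then b = (20245 − 131·(2301/1895))/6659 = 5716/1895.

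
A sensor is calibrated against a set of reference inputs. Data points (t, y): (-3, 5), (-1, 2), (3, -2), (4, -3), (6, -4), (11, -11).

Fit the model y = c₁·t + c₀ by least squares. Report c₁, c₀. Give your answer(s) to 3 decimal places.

Compute the Gram sums: Σt·t = 192, Σt = 20, Σ1 = 6.
For Xᵀy: Σt·y = -180, Σy = -13.
XᵀX·[c₁, c₀]ᵀ = Xᵀy becomes [[192, 20]; [20, 6]]·[c₁, c₀]ᵀ = [-180, -13]ᵀ.
Determinant 192·6 − 20² = 752.
c₁ = ((-180)·6 − 20·(-13))/752 = -205/188; c₀ = (192·(-13) − 20·(-180))/752 = 69/47.

c₁ = -1.090, c₀ = 1.468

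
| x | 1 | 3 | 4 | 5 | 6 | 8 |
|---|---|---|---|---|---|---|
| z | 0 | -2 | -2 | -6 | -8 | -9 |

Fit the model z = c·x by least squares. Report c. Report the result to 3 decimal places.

c = -1.086

Normal-equation sums: Σx·x = 151.
For Aᵀz: Σx·z = -164.
Normal equations: [[151]]·[c]ᵀ = [-164]ᵀ.
Hence c = -164 / 151 ≈ -1.08609.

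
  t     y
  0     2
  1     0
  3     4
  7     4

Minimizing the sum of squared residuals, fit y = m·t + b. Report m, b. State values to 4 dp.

The normal system MᵀM·[m, b]ᵀ = Mᵀy is [[59, 11]; [11, 4]]·[m, b]ᵀ = [40, 10]ᵀ.
Δ = 59·4 − 11² = 115.
m = (40·4 − 11·10)/115 = 10/23; b = (59·10 − 11·40)/115 = 30/23.

m = 0.4348, b = 1.3043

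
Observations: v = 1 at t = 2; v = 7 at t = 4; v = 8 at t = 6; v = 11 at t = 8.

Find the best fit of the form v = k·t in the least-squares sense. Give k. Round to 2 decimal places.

Forming MᵀM = [[120]] and Mᵀv = [166]ᵀ gives MᵀM·[k]ᵀ = Mᵀv.
Hence k = 166 / 120 ≈ 1.38333.

k = 1.38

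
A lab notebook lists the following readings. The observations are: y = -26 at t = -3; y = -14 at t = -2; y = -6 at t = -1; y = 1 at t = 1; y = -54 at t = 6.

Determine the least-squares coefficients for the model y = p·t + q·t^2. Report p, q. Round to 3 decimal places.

From the data, Σt·t = 51, Σt·t^2 = 181, Σt^2·t^2 = 1395.
For Mᵀy: Σt·y = -211, Σt^2·y = -2239.
Δ = 51·1395 − 181² = 38384.
p = ((-211)·1395 − 181·(-2239))/38384 = 55457/19192; q = (51·(-2239) − 181·(-211))/38384 = -37999/19192.

p = 2.890, q = -1.980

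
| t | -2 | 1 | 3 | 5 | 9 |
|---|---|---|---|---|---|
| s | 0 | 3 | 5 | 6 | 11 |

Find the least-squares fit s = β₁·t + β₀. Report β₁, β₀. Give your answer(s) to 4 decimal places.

β₁ = 0.9738, β₀ = 1.8837

From the data, Σt·t = 120, Σt = 16, Σ1 = 5.
Right-hand side: Σt·s = 147, Σs = 25.
XᵀX·[β₁, β₀]ᵀ = Xᵀs becomes [[120, 16]; [16, 5]]·[β₁, β₀]ᵀ = [147, 25]ᵀ.
Δ = 120·5 − 16² = 344.
β₁ = (147·5 − 16·25)/344 = 335/344; β₀ = (120·25 − 16·147)/344 = 81/43.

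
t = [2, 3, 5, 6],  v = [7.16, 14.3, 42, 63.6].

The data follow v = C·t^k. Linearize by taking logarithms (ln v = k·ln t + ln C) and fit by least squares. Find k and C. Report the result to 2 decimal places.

k = 2.00, C = 1.71

Taking logs, ln v = k·ln t + ln C, so regress ln v on ln t.
AᵀA = [[7.4881, 5.1930]; [5.1930, 4]], rhs = [17.7431, 12.5191]ᵀ  (here Σln t = 5.1930, Σ(ln t)² = 7.4881, Σln v = 12.5191, Σln t·ln v = 17.7431).
Δ = 7.4881·4 − (5.1930)² = 2.9856; k = (17.7431·4 − 5.1930·12.5191)/2.9856 = 1.99676, ln C = (7.4881·12.5191 − 5.1930·17.7431)/2.9856 = 0.53750, so C = exp(0.53750) = 1.71171.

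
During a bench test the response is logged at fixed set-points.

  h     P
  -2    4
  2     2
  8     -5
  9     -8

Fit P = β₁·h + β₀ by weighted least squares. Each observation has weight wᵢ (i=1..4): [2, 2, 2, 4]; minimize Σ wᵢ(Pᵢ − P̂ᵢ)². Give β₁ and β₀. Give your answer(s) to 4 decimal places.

β₁ = -1.1134, β₀ = 2.7895

The normal system MᵀWM·[β₁, β₀]ᵀ = MᵀWP is [[468, 52]; [52, 10]]·[β₁, β₀]ᵀ = [-376, -30]ᵀ.
Eliminating β₀: 10·(row 1) − 52·(row 2) gives 1976·β₁ = 10·(-376) − 52·(-30) = -2200, so β₁ = -275/247.
Then β₀ = ((-30) − 52·(-275/247))/10 = 53/19.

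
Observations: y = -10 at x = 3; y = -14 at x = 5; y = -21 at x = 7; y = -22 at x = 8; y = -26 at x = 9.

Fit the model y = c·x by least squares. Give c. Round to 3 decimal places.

c = -2.882

Normal-equation sums: Σx·x = 228.
Right-hand side: Σx·y = -657.
So MᵀM·[c]ᵀ = Mᵀy: [[228]]·[c]ᵀ = [-657]ᵀ.
c = (-657)/228 = -2.88158.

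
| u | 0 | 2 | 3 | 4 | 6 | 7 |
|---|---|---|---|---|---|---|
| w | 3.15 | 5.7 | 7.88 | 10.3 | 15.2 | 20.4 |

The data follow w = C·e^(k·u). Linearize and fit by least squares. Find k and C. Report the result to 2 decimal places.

Let Y = ln w. Fitting Y = k·u + ln C by least squares:
Σu = 22.0000, Σ(u)² = 114.0000, Σln w = 13.0212, Σu·ln w = 56.4390.
Equations: 114.0000·k + 22.0000·ln C = 56.4390;  22.0000·k + 6·ln C = 13.0212.
Solving (det = 200.0000): k = 0.26084, ln C = 1.21378, so C = exp(1.21378) = 3.36617.

k = 0.26, C = 3.37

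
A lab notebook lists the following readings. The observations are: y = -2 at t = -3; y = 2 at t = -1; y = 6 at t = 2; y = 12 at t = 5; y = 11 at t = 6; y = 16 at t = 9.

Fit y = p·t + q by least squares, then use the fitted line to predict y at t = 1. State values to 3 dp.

XᵀX·[p, q]ᵀ = Xᵀy reads: 156·p + 18·q = 286;  18·p + 6·q = 45.
(Σt·t = 156, Σt = 18, Σ1 = 6, Σt·y = 286, Σy = 45.)
Eliminating q: 6·(row 1) − 18·(row 2) gives 612·p = 6·286 − 18·45 = 906, so p = 151/102.
Then q = (45 − 18·(151/102))/6 = 52/17.
At t = 1: ŷ = (151/102)·(1) + (52/17)·(1) = 463/102.

ŷ = 4.539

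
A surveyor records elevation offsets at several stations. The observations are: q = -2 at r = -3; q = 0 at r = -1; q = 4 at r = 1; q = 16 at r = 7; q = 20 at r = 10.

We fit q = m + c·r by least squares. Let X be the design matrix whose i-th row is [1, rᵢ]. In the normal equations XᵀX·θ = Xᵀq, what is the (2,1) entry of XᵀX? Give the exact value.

14

Row 2 ↔ basis r, column 1 ↔ basis 1, so (XᵀX)_{2,1} = Σᵢ r = (-3)·(1) + (-1)·(1) + (1)·(1) + (7)·(1) + (10)·(1) = 14.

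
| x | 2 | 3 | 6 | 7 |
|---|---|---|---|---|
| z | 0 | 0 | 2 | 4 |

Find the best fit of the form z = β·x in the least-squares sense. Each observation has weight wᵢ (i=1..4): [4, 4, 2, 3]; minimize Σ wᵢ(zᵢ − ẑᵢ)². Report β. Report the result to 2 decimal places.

Normal-equation sums: Σwᵢ·x·x = 271.
And Σwᵢ·x·z = 108.
Hence β = 108 / 271 ≈ 0.398524.

β = 0.40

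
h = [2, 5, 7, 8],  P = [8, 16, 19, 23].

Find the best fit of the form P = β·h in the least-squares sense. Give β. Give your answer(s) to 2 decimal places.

β = 2.91

Compute the Gram sums: Σh·h = 142.
Right-hand side: Σh·P = 413.
Normal equations: [[142]]·[β]ᵀ = [413]ᵀ.
Hence β = 413 / 142 ≈ 2.90845.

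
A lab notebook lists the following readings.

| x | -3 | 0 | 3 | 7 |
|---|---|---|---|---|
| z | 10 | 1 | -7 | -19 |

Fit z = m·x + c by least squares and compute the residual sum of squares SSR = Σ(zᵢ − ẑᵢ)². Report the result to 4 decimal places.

Entries of MᵀM: Σx·x = 67, Σx = 7, Σ1 = 4.
Moment sums: Σx·z = -184, Σz = -15.
MᵀM·[m, c]ᵀ = Mᵀz becomes [[67, 7]; [7, 4]]·[m, c]ᵀ = [-184, -15]ᵀ.
det = 67·4 − 7² = 219.
m = ((-184)·4 − 7·(-15))/219 = -631/219; c = (67·(-15) − 7·(-184))/219 = 283/219.
Residuals: 14/219, -64/219, 77/219, -9/73; SSR = 50/219.

SSR = 0.2283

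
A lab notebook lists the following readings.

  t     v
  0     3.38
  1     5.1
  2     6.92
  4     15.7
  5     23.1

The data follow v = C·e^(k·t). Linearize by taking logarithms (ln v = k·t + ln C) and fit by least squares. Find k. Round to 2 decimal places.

Taking logs, ln v = k·t + ln C, so regress ln v on t.
Σt = 12.0000, Σ(t)² = 46.0000, Σln v = 10.6750, Σt·ln v = 32.2119.
Equations: 46.0000·k + 12.0000·ln C = 32.2119;  12.0000·k + 5·ln C = 10.6750.
Solving (det = 86.0000): k = 0.38325, ln C = 1.21522.

k = 0.38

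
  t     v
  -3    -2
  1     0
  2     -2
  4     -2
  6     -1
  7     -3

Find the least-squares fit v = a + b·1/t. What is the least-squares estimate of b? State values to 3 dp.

b = 1.485

Sums needed: Σ1 = 6, Σ1/t = 145/84, Σ1/t·1/t = 10385/7056.
Right-hand side: Σv = -10, Σ1/t·v = -10/7.
AᵀA·[a, b]ᵀ = Aᵀv becomes [[6, 145/84]; [145/84, 10385/7056]]·[a, b]ᵀ = [-10, -10/7]ᵀ.
det = 6·(10385/7056) − (145/84)² = 41285/7056.
a = ((-10)·(10385/7056) − (145/84)·(-10/7))/(41285/7056) = -17290/8257; b = (6·(-10/7) − (145/84)·(-10))/(41285/7056) = 12264/8257.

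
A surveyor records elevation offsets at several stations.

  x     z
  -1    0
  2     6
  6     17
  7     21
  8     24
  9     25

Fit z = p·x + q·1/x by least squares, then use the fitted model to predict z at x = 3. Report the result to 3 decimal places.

ẑ = 8.064

Sums needed: Σx·x = 235, Σx·1/x = 6, Σ1/x·1/x = 336865/254016.
For Aᵀz: Σx·z = 678, Σ1/x·z = 263/18.
Normal equations: [[235, 6]; [6, 336865/254016]]·[p, q]ᵀ = [678, 263/18]ᵀ.
Δ = 235·(336865/254016) − 6² = 70018699/254016.
p = (678·(336865/254016) − 6·(263/18))/(70018699/254016) = 206125734/70018699; q = (235·(263/18) − 6·678)/(70018699/254016) = -161144928/70018699.
At x = 3: ẑ = (206125734/70018699)·(3) + (-161144928/70018699)·(1/3) = 564662226/70018699.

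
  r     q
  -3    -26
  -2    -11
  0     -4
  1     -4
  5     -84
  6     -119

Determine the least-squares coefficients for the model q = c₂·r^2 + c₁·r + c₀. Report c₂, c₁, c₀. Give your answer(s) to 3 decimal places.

XᵀX·[c₂, c₁, c₀]ᵀ = Xᵀq reads: 2019·c₂ + 307·c₁ + 75·c₀ = -6666;  307·c₂ + 75·c₁ + 7·c₀ = -1038;  75·c₂ + 7·c₁ + 6·c₀ = -248.
(Σr^2·r^2 = 2019, Σr^2·r = 307, Σr^2 = 75, Σr·r = 75, Σr = 7, Σ1 = 6, Σr^2·q = -6666, Σr·q = -1038, Σq = -248.)
Row-reducing yields c₂ = -110993/36150, c₁ = -13473/12050, c₀ = -29816/18075.

c₂ = -3.070, c₁ = -1.118, c₀ = -1.650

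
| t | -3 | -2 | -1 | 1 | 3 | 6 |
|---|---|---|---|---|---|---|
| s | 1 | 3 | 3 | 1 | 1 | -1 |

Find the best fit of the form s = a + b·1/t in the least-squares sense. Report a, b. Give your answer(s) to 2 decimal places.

a = 1.26, b = -1.30

Compute the Gram sums: Σ1 = 6, Σ1/t = -1/3, Σ1/t·1/t = 5/2.
And Σs = 8, Σ1/t·s = -11/3.
XᵀX·[a, b]ᵀ = Xᵀs becomes [[6, -1/3]; [-1/3, 5/2]]·[a, b]ᵀ = [8, -11/3]ᵀ.
Determinant 6·(5/2) − (-1/3)² = 134/9.
a = (8·(5/2) − (-1/3)·(-11/3))/(134/9) = 169/134; b = (6·(-11/3) − (-1/3)·8)/(134/9) = -87/67.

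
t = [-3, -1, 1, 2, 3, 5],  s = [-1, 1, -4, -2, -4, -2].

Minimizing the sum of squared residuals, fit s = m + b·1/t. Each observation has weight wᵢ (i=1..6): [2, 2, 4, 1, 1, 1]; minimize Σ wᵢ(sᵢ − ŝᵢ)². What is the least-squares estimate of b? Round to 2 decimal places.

b = -2.44

Forming XᵀWX = [[11, 71/30]; [71/30, 1987/300]] and XᵀWs = [-24, -301/15]ᵀ gives XᵀWX·[m, b]ᵀ = XᵀWs.
Eliminating b: (1987/300)·(row 1) − (71/30)·(row 2) gives (6053/90)·m = (1987/300)·(-24) − (71/30)·(-301/15) = -50161/450, so m = -50161/30265.
Then b = ((-301/15) − (71/30)·(-50161/30265))/(1987/300) = -14754/6053.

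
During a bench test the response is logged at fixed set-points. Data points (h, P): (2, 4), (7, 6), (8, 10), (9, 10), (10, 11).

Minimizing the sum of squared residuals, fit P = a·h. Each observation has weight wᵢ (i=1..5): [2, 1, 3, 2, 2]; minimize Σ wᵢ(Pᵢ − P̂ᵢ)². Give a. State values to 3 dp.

a = 1.142

Forming MᵀWM = [[611]] and MᵀWP = [698]ᵀ gives MᵀWM·[a]ᵀ = MᵀWP.
Hence a = 698 / 611 ≈ 1.14239.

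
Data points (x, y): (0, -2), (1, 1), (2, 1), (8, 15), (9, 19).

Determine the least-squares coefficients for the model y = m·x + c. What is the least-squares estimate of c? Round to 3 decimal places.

c = -2.229

Forming AᵀA = [[150, 20]; [20, 5]] and Aᵀy = [294, 34]ᵀ gives AᵀA·[m, c]ᵀ = Aᵀy.
Eliminating c: 5·(row 1) − 20·(row 2) gives 350·m = 5·294 − 20·34 = 790, so m = 79/35.
Then c = (34 − 20·(79/35))/5 = -78/35.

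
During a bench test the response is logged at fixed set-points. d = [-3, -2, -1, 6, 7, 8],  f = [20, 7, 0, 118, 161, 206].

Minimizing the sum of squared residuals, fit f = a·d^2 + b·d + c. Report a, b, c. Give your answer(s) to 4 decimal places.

The normal equations are: 7891·a + 1035·b + 163·c = 25529;  1035·a + 163·b + 15·c = 3409;  163·a + 15·b + 6·c = 512.
(Σd^2·d^2 = 7891, Σd^2·d = 1035, Σd^2 = 163, Σd·d = 163, Σd = 15, Σ1 = 6, Σd^2·f = 25529, Σd·f = 3409, Σf = 512.)
Solving the 3×3 system (Gaussian elimination) gives a = 731/244, b = 121547/61244, c = -15570/15311.

a = 2.9959, b = 1.9846, c = -1.0169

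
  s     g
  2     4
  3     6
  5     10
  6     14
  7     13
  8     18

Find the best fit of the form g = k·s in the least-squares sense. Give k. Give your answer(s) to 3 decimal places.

MᵀM·[k]ᵀ = Mᵀg reads: 187·k = 395.
Hence k = 395 / 187 ≈ 2.1123.

k = 2.112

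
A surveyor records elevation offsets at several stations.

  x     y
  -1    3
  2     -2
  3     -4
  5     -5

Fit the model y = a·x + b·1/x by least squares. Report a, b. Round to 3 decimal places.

Compute the Gram sums: Σx·x = 39, Σx·1/x = 4, Σ1/x·1/x = 1261/900.
And Σx·y = -44, Σ1/x·y = -19/3.
Normal equations: [[39, 4]; [4, 1261/900]]·[a, b]ᵀ = [-44, -19/3]ᵀ.
Δ = 39·(1261/900) − 4² = 11593/300.
a = ((-44)·(1261/900) − 4·(-19/3))/(11593/300) = -32684/34779; b = (39·(-19/3) − 4·(-44))/(11593/300) = -21300/11593.

a = -0.940, b = -1.837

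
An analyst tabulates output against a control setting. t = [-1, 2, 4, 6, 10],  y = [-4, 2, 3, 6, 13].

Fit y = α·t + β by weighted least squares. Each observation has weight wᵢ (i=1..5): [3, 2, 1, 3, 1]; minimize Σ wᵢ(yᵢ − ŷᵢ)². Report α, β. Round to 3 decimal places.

α = 1.461, β = -2.220

From the data, Σwᵢ·t·t = 235, Σwᵢ·t = 33, Σwᵢ·1 = 10.
And Σwᵢ·t·y = 270, Σwᵢ·y = 26.
So XᵀWX·[α, β]ᵀ = XᵀWy: [[235, 33]; [33, 10]]·[α, β]ᵀ = [270, 26]ᵀ.
det = 235·10 − 33² = 1261.
α = (270·10 − 33·26)/1261 = 1842/1261; β = (235·26 − 33·270)/1261 = -2800/1261.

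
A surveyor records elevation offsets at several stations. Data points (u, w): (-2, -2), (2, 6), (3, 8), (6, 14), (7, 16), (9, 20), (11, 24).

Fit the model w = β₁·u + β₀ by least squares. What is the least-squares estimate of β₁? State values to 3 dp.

β₁ = 2.000

With design matrix X, XᵀX = [[304, 36]; [36, 7]] and Xᵀw = [680, 86]ᵀ.
det = 304·7 − 36² = 832.
β₁ = (680·7 − 36·86)/832 = 2; β₀ = (304·86 − 36·680)/832 = 2.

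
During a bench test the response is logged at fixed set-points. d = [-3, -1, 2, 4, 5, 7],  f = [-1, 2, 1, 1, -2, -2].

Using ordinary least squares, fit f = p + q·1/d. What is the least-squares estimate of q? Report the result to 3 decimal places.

Entries of AᵀA: Σ1 = 6, Σ1/d = -101/420, Σ1/d·1/d = 261781/176400.
For Aᵀf: Σf = -1, Σ1/d·f = -673/420.
So AᵀA·[p, q]ᵀ = Aᵀf: [[6, -101/420]; [-101/420, 261781/176400]]·[p, q]ᵀ = [-1, -673/420]ᵀ.
Determinant 6·(261781/176400) − (-101/420)² = 312097/35280.
p = ((-1)·(261781/176400) − (-101/420)·(-673/420))/(312097/35280) = -329754/1560485; q = (6·(-673/420) − (-101/420)·(-1))/(312097/35280) = -347676/312097.

q = -1.114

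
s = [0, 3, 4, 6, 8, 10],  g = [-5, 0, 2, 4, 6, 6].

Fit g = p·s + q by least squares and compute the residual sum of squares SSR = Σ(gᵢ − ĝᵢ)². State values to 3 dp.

SSR = 7.013

Setting ∂/∂p … = 0 gives: 225·p + 31·q = 140;  31·p + 6·q = 13.
Eliminating q: 6·(row 1) − 31·(row 2) gives 389·p = 6·140 − 31·13 = 437, so p = 437/389.
Then q = (13 − 31·(437/389))/6 = -1415/389.
Residuals: -530/389, 104/389, 445/389, 349/389, 253/389, -621/389; SSR = 2728/389.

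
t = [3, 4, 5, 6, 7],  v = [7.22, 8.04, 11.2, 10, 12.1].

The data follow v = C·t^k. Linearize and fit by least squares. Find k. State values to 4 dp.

With ln vᵢ as the transformed response and ln tᵢ as the regressor:
Σln t = 7.8320, Σ(ln t)² = 12.7160, Σln v = 11.2730, Σln t·ln v = 17.9269.
Equations: 12.7160·k + 7.8320·ln C = 17.9269;  7.8320·k + 5·ln C = 11.2730.
Δ = 12.7160·5 − (7.8320)² = 2.2397; k = (17.9269·5 − 7.8320·11.2730)/2.2397 = 0.60028, ln C = (12.7160·11.2730 − 7.8320·17.9269)/2.2397 = 1.31432.

k = 0.6003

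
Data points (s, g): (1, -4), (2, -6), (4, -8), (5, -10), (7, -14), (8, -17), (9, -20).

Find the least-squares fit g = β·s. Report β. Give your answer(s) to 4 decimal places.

β = -2.1333

Setting ∂/∂β … = 0 gives: 240·β = -512.
(Σs·s = 240, Σs·g = -512.)
β = (-512)/240 = -2.13333.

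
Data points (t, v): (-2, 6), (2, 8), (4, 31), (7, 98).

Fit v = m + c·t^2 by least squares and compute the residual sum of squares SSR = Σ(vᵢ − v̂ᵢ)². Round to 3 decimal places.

SSR = 2.053

Normal-equation sums: Σ1 = 4, Σt^2 = 73, Σt^2·t^2 = 2689.
For Aᵀv: Σv = 143, Σt^2·v = 5354.
AᵀA·[m, c]ᵀ = Aᵀv becomes [[4, 73]; [73, 2689]]·[m, c]ᵀ = [143, 5354]ᵀ.
Δ = 4·2689 − 73² = 5427.
m = (143·2689 − 73·5354)/5427 = -2105/1809; c = (4·5354 − 73·143)/5427 = 3659/1809.
Residuals: -559/603, 647/603, -40/201, 32/603; SSR = 1238/603.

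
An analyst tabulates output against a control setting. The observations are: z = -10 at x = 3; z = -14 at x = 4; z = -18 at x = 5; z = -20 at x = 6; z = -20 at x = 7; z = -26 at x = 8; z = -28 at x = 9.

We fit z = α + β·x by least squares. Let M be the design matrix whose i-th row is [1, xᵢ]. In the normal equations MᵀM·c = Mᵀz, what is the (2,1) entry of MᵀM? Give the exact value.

42

Row 2 ↔ basis x, column 1 ↔ basis 1, so (MᵀM)_{2,1} = Σᵢ x = (3)·(1) + (4)·(1) + (5)·(1) + (6)·(1) + (7)·(1) + (8)·(1) + (9)·(1) = 42.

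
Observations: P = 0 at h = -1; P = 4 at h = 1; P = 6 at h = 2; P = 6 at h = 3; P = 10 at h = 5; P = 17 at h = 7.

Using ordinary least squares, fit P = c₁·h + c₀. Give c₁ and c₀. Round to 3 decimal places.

c₁ = 1.988, c₀ = 1.535

Entries of MᵀM: Σh·h = 89, Σh = 17, Σ1 = 6.
Right-hand side: Σh·P = 203, ΣP = 43.
Determinant 89·6 − 17² = 245.
c₁ = (203·6 − 17·43)/245 = 487/245; c₀ = (89·43 − 17·203)/245 = 376/245.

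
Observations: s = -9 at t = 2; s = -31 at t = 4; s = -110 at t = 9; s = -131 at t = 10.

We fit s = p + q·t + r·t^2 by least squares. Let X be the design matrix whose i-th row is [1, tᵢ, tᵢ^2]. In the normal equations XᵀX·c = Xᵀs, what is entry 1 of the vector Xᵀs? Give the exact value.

-281

Entry 1 ↔ basis 1, so (Xᵀs)_{1} = Σᵢ sᵢ = (1)·(-9) + (1)·(-31) + (1)·(-110) + (1)·(-131) = -281.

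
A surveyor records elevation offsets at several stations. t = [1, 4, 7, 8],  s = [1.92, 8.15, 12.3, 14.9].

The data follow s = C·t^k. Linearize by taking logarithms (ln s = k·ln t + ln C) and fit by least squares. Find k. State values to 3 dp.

Let Y = ln s. Fitting Y = k·ln t + ln C by least squares:
Sums: Σln t = 5.4116, Σ(ln t)² = 10.0325, Σln s = 7.9613, Σln t·ln s = 13.4092.
Normal system: [[10.0325, 5.4116]; [5.4116, 4]]·[k, ln C]ᵀ = [13.4092, 7.9613]ᵀ.
Solving (det = 10.8439): k = 0.97319, ln C = 0.67368.

k = 0.973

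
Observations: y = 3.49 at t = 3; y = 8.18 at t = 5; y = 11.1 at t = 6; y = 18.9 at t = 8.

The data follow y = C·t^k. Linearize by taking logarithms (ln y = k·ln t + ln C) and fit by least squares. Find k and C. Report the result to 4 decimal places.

k = 1.7136, C = 0.5251

Linearized form: ln y = k·ln t + ln C. From the 4 transformed points,
Sums: Σln t = 6.5793, Σ(ln t)² = 11.3317, Σln y = 8.6977, Σln t·ln y = 15.1802.
Normal system: [[11.3317, 6.5793]; [6.5793, 4]]·[k, ln C]ᵀ = [15.1802, 8.6977]ᵀ.
Δ = 11.3317·4 − (6.5793)² = 2.0403; k = (15.1802·4 − 6.5793·8.6977)/2.0403 = 1.71363, ln C = (11.3317·8.6977 − 6.5793·15.1802)/2.0403 = -0.64418, so C = exp(-0.64418) = 0.52509.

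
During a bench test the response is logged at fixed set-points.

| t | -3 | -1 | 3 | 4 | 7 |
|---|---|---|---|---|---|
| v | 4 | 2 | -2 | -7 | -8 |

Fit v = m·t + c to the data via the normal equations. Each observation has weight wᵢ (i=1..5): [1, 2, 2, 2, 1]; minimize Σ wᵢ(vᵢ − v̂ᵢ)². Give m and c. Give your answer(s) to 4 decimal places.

Forming AᵀWA = [[110, 16]; [16, 8]] and AᵀWv = [-140, -18]ᵀ gives AᵀWA·[m, c]ᵀ = AᵀWv.
Determinant 110·8 − 16² = 624.
m = ((-140)·8 − 16·(-18))/624 = -4/3; c = (110·(-18) − 16·(-140))/624 = 5/12.

m = -1.3333, c = 0.4167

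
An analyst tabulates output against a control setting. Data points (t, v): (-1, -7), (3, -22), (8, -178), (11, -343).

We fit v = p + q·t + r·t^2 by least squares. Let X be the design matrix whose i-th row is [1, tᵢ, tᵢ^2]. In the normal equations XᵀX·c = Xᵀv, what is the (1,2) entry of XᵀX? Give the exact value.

21

Row 1 ↔ basis 1, column 2 ↔ basis t, so (XᵀX)_{1,2} = Σᵢ t = (1)·(-1) + (1)·(3) + (1)·(8) + (1)·(11) = 21.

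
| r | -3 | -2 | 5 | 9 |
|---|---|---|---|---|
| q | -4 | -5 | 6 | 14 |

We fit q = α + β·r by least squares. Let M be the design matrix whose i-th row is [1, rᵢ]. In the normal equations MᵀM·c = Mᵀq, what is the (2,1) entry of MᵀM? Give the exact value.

9

Row 2 ↔ basis r, column 1 ↔ basis 1, so (MᵀM)_{2,1} = Σᵢ r = (-3)·(1) + (-2)·(1) + (5)·(1) + (9)·(1) = 9.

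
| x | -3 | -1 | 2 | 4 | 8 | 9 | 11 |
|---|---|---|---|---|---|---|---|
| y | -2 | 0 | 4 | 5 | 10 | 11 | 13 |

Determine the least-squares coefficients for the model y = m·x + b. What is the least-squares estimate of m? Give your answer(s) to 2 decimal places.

m = 1.08

Normal-equation sums: Σx·x = 296, Σx = 30, Σ1 = 7.
And Σx·y = 356, Σy = 41.
Eliminating b: 7·(row 1) − 30·(row 2) gives 1172·m = 7·356 − 30·41 = 1262, so m = 631/586.
Then b = (41 − 30·(631/586))/7 = 364/293.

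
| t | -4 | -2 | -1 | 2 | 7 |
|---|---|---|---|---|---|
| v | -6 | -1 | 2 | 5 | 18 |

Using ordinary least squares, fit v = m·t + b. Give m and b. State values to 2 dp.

Normal-equation sums: Σt·t = 74, Σt = 2, Σ1 = 5.
Right-hand side: Σt·v = 160, Σv = 18.
So AᵀA·[m, b]ᵀ = Aᵀv: [[74, 2]; [2, 5]]·[m, b]ᵀ = [160, 18]ᵀ.
Determinant 74·5 − 2² = 366.
m = (160·5 − 2·18)/366 = 382/183; b = (74·18 − 2·160)/366 = 506/183.

m = 2.09, b = 2.77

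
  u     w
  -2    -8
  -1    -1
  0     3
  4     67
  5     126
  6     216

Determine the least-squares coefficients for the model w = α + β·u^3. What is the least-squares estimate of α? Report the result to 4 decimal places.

α = 1.4041

From the data, Σ1 = 6, Σu^3 = 396, Σu^3·u^3 = 66442.
Right-hand side: Σw = 403, Σu^3·w = 66759.
MᵀM·[α, β]ᵀ = Mᵀw becomes [[6, 396]; [396, 66442]]·[α, β]ᵀ = [403, 66759]ᵀ.
Eliminating β: 66442·(row 1) − 396·(row 2) gives 241836·α = 66442·403 − 396·66759 = 339562, so α = 169781/120918.
Then β = (66759 − 396·(169781/120918))/66442 = 40161/40306.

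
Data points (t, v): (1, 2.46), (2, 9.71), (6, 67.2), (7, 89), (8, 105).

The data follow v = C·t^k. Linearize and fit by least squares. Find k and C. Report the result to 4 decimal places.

k = 1.8083, C = 2.5862

Let Y = ln v. Fitting Y = k·ln t + ln C by least squares:
XᵀX = [[11.8015, 6.5103]; [6.5103, 5]], rhs = [27.5269, 16.5236]ᵀ  (here Σln t = 6.5103, Σ(ln t)² = 11.8015, Σln v = 16.5236, Σln t·ln v = 27.5269).
Solving (det = 16.6240): k = 1.80832, ln C = 0.95019, so C = exp(0.95019) = 2.58619.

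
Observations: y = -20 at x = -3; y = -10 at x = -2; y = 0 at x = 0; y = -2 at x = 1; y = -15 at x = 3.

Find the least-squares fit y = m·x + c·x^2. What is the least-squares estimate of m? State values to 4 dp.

Setting ∂/∂m … = 0 gives: 23·m + (-7)·c = 33;  (-7)·m + 179·c = -357.
(Σx·x = 23, Σx·x^2 = -7, Σx^2·x^2 = 179, Σx·y = 33, Σx^2·y = -357.)
Determinant 23·179 − (-7)² = 4068.
m = (33·179 − (-7)·(-357))/4068 = 284/339; c = (23·(-357) − (-7)·33)/4068 = -665/339.

m = 0.8378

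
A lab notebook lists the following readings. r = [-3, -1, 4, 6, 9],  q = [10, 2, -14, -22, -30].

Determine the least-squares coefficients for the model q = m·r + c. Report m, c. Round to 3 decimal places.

Forming MᵀM = [[143, 15]; [15, 5]] and Mᵀq = [-490, -54]ᵀ gives MᵀM·[m, c]ᵀ = Mᵀq.
det = 143·5 − 15² = 490.
m = ((-490)·5 − 15·(-54))/490 = -164/49; c = (143·(-54) − 15·(-490))/490 = -186/245.

m = -3.347, c = -0.759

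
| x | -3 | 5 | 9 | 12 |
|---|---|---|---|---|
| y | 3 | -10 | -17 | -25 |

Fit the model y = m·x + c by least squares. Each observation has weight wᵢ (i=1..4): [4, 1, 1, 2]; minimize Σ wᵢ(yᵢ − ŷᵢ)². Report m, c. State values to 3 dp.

With design matrix M, MᵀWM = [[430, 26]; [26, 8]] and MᵀWy = [-839, -65]ᵀ.
Determinant 430·8 − 26² = 2764.
m = ((-839)·8 − 26·(-65))/2764 = -2511/1382; c = (430·(-65) − 26·(-839))/2764 = -1534/691.

m = -1.817, c = -2.220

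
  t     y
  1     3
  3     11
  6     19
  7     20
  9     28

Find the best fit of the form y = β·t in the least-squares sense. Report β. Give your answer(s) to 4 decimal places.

Compute the Gram sums: Σt·t = 176.
For Mᵀy: Σt·y = 542.
MᵀM·[β]ᵀ = Mᵀy becomes [[176]]·[β]ᵀ = [542]ᵀ.
Hence β = 542 / 176 ≈ 3.07955.

β = 3.0795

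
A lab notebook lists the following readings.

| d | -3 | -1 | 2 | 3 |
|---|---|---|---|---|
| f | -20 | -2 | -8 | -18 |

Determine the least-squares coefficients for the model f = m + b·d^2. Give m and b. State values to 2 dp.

m = 0.30, b = -2.14

Setting ∂/∂m … = 0 gives: 4·m + 23·b = -48;  23·m + 179·b = -376.
Δ = 4·179 − 23² = 187.
m = ((-48)·179 − 23·(-376))/187 = 56/187; b = (4·(-376) − 23·(-48))/187 = -400/187.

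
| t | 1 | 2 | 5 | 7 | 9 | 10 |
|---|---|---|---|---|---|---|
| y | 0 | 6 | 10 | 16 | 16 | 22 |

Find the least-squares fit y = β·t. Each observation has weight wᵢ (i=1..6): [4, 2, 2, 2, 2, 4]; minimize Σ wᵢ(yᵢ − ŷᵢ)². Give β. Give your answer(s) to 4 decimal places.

β = 2.0997

MᵀWM·[β]ᵀ = MᵀWy reads: 722·β = 1516.
β = 1516/722 = 2.09972.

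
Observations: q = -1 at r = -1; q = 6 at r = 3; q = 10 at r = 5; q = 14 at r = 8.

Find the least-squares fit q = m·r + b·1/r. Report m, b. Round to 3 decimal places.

Forming XᵀX = [[99, 4]; [4, 16801/14400]] and Xᵀq = [181, 27/4]ᵀ gives XᵀX·[m, b]ᵀ = Xᵀq.
det = 99·(16801/14400) − 4² = 159211/1600.
m = (181·(16801/14400) − 4·(27/4))/(159211/1600) = 2652181/1432899; b = (99·(27/4) − 4·181)/(159211/1600) = -89200/159211.

m = 1.851, b = -0.560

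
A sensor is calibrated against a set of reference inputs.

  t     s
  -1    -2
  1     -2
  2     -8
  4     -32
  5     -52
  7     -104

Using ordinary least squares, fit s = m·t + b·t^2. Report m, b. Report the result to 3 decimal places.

m = 0.562, b = -2.196

Setting ∂/∂m … = 0 gives: 96·m + 540·b = -1132;  540·m + 3300·b = -6944.
Δ = 96·3300 − 540² = 25200.
m = ((-1132)·3300 − 540·(-6944))/25200 = 59/105; b = (96·(-6944) − 540·(-1132))/25200 = -1153/525.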